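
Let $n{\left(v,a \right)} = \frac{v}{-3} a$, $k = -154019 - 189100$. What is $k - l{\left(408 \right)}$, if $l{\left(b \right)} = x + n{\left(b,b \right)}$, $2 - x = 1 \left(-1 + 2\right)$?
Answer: $-287632$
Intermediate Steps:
$k = -343119$ ($k = -154019 - 189100 = -343119$)
$n{\left(v,a \right)} = - \frac{a v}{3}$ ($n{\left(v,a \right)} = v \left(- \frac{1}{3}\right) a = - \frac{v}{3} a = - \frac{a v}{3}$)
$x = 1$ ($x = 2 - 1 \left(-1 + 2\right) = 2 - 1 \cdot 1 = 2 - 1 = 1$)
$l{\left(b \right)} = 1 - \frac{b^{2}}{3}$ ($l{\left(b \right)} = 1 - \frac{b b}{3} = 1 - \frac{b^{2}}{3}$)
$k - l{\left(408 \right)} = -343119 - \left(1 - \frac{408^{2}}{3}\right) = -343119 - \left(1 - 55488\right) = -343119 - -55487 = -343119 + 55487 = -287632$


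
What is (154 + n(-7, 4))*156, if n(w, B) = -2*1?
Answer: 23712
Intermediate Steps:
n(w, B) = -2
(154 + n(-7, 4))*156 = (154 - 2)*156 = 152*156 = 23712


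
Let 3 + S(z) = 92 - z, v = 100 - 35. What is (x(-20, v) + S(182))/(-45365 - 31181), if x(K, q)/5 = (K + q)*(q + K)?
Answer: -5016/38273 ≈ -0.13106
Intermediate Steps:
v = 65
x(K, q) = 5*(K + q)² (x(K, q) = 5*((K + q)*(q + K)) = 5*((K + q)*(K + q)) = 5*(K + q)²)
S(z) = 89 - z (S(z) = -3 + (92 - z) = 89 - z)
(x(-20, v) + S(182))/(-45365 - 31181) = (5*(-20 + 65)² + (89 - 1*182))/(-45365 - 31181) = (5*45² + (89 - 182))/(-76546) = (5*2025 - 93)*(-1/76546) = (10125 - 93)*(-1/76546) = 10032*(-1/76546) = -5016/38273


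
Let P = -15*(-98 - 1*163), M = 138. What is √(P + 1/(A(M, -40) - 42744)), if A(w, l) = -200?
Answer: √112812384289/5368 ≈ 62.570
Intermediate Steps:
P = 3915 (P = -15*(-98 - 163) = -15*(-261) = 3915)
√(P + 1/(A(M, -40) - 42744)) = √(3915 + 1/(-200 - 42744)) = √(3915 + 1/(-42944)) = √(3915 - 1/42944) = √(168125759/42944) = √112812384289/5368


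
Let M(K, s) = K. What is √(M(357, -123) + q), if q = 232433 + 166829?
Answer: √399619 ≈ 632.15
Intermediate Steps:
q = 399262
√(M(357, -123) + q) = √(357 + 399262) = √399619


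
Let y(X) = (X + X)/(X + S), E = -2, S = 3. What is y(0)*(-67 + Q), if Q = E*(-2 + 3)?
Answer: 0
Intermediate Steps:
y(X) = 2*X/(3 + X) (y(X) = (X + X)/(X + 3) = (2*X)/(3 + X) = 2*X/(3 + X))
Q = -2 (Q = -2*(-2 + 3) = -2*1 = -2)
y(0)*(-67 + Q) = (2*0/(3 + 0))*(-67 - 2) = (2*0/3)*(-69) = (2*0*(⅓))*(-69) = 0*(-69) = 0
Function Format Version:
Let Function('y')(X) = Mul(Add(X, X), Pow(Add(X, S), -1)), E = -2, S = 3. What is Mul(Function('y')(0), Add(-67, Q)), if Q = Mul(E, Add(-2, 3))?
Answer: 0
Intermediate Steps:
Function('y')(X) = Mul(2, X, Pow(Add(3, X), -1)) (Function('y')(X) = Mul(Add(X, X), Pow(Add(X, 3), -1)) = Mul(Mul(2, X), Pow(Add(3, X), -1)) = Mul(2, X, Pow(Add(3, X), -1)))
Q = -2 (Q = Mul(-2, Add(-2, 3)) = Mul(-2, 1) = -2)
Mul(Function('y')(0), Add(-67, Q)) = Mul(Mul(2, 0, Pow(Add(3, 0), -1)), Add(-67, -2)) = Mul(Mul(2, 0, Pow(3, -1)), -69) = Mul(Mul(2, 0, Rational(1, 3)), -69) = Mul(0, -69) = 0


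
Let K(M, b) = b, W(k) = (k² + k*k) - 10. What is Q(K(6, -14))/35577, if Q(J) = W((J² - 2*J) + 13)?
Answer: 112328/35577 ≈ 3.1573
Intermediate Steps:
W(k) = -10 + 2*k² (W(k) = (k² + k²) - 10 = 2*k² - 10 = -10 + 2*k²)
Q(J) = -10 + 2*(13 + J² - 2*J)² (Q(J) = -10 + 2*((J² - 2*J) + 13)² = -10 + 2*(13 + J² - 2*J)²)
Q(K(6, -14))/35577 = (-10 + 2*(13 + (-14)² - 2*(-14))²)/35577 = (-10 + 2*(13 + 196 + 28)²)*(1/35577) = (-10 + 2*237²)*(1/35577) = (-10 + 2*56169)*(1/35577) = (-10 + 112338)*(1/35577) = 112328*(1/35577) = 112328/35577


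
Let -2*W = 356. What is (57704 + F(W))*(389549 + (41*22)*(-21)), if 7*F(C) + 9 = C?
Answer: 149629240787/7 ≈ 2.1376e+10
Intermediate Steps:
W = -178 (W = -1/2*356 = -178)
F(C) = -9/7 + C/7
(57704 + F(W))*(389549 + (41*22)*(-21)) = (57704 + (-9/7 + (1/7)*(-178)))*(389549 + (41*22)*(-21)) = (57704 + (-9/7 - 178/7))*(389549 + 902*(-21)) = (57704 - 187/7)*(389549 - 18942) = (403741/7)*370607 = 149629240787/7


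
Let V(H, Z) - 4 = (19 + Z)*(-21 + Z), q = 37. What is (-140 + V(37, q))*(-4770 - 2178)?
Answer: -5280480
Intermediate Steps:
V(H, Z) = 4 + (-21 + Z)*(19 + Z) (V(H, Z) = 4 + (19 + Z)*(-21 + Z) = 4 + (-21 + Z)*(19 + Z))
(-140 + V(37, q))*(-4770 - 2178) = (-140 + (-395 + 37² - 2*37))*(-4770 - 2178) = (-140 + (-395 + 1369 - 74))*(-6948) = (-140 + 900)*(-6948) = 760*(-6948) = -5280480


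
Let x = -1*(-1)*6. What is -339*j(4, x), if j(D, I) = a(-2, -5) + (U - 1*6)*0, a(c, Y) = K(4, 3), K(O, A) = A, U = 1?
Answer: -1017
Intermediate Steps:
a(c, Y) = 3
x = 6 (x = 1*6 = 6)
j(D, I) = 3 (j(D, I) = 3 + (1 - 1*6)*0 = 3 + (1 - 6)*0 = 3 - 5*0 = 3 + 0 = 3)
-339*j(4, x) = -339*3 = -1017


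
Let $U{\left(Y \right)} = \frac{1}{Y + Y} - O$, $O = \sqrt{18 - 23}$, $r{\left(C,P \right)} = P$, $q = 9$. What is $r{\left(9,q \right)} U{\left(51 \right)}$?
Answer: $\frac{3}{34} - 9 i \sqrt{5} \approx 0.088235 - 20.125 i$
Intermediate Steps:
$O = i \sqrt{5}$ ($O = \sqrt{-5} = i \sqrt{5} \approx 2.2361 i$)
$U{\left(Y \right)} = \frac{1}{2 Y} - i \sqrt{5}$ ($U{\left(Y \right)} = \frac{1}{Y + Y} - i \sqrt{5} = \frac{1}{2 Y} - i \sqrt{5}$)
$r{\left(9,q \right)} U{\left(51 \right)} = 9 \left(\frac{1}{2 \cdot 51} - i \sqrt{5}\right) = 9 \left(\frac{1}{2} \cdot \frac{1}{51} - i \sqrt{5}\right) = 9 \left(\frac{1}{102} - i \sqrt{5}\right) = \frac{3}{34} - 9 i \sqrt{5}$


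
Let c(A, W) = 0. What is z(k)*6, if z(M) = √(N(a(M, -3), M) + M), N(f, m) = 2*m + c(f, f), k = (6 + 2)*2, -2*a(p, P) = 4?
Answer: 24*√3 ≈ 41.569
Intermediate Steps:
a(p, P) = -2 (a(p, P) = -½*4 = -2)
k = 16 (k = 8*2 = 16)
N(f, m) = 2*m (N(f, m) = 2*m + 0 = 2*m)
z(M) = √3*√M (z(M) = √(2*M + M) = √(3*M) = √3*√M)
z(k)*6 = (√3*√16)*6 = (√3*4)*6 = (4*√3)*6 = 24*√3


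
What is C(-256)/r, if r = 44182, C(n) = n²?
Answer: 32768/22091 ≈ 1.4833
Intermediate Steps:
C(-256)/r = (-256)²/44182 = 65536*(1/44182) = 32768/22091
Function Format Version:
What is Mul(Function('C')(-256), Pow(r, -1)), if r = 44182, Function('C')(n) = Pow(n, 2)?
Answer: Rational(32768, 22091) ≈ 1.4833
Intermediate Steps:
Mul(Function('C')(-256), Pow(r, -1)) = Mul(Pow(-256, 2), Pow(44182, -1)) = Mul(65536, Rational(1, 44182)) = Rational(32768, 22091)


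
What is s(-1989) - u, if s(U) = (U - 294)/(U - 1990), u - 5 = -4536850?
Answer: 18052108538/3979 ≈ 4.5368e+6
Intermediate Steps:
u = -4536845 (u = 5 - 4536850 = -4536845)
s(U) = (-294 + U)/(-1990 + U)
s(-1989) - u = (-294 - 1989)/(-1990 - 1989) - 1*(-4536845) = -2283/(-3979) + 4536845 = -1/3979*(-2283) + 4536845 = 2283/3979 + 4536845 = 18052108538/3979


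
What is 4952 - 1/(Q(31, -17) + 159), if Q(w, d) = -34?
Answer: 618999/125 ≈ 4952.0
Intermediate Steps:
4952 - 1/(Q(31, -17) + 159) = 4952 - 1/(-34 + 159) = 4952 - 1/125 = 618999/125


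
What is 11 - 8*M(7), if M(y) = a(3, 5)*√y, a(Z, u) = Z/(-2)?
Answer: 11 + 12*√7 ≈ 42.749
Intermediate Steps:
a(Z, u) = -Z/2 (a(Z, u) = Z*(-½) = -Z/2)
M(y) = -3*√y/2 (M(y) = (-½*3)*√y = -3*√y/2)
11 - 8*M(7) = 11 - (-12)*√7 = 11 + 12*√7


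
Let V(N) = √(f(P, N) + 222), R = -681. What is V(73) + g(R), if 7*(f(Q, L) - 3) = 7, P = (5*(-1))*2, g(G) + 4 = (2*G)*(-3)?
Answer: 4082 + √226 ≈ 4097.0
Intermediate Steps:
g(G) = -4 - 6*G (g(G) = -4 + (2*G)*(-3) = -4 - 6*G)
P = -10 (P = -5*2 = -10)
f(Q, L) = 4 (f(Q, L) = 3 + (⅐)*7 = 3 + 1 = 4)
V(N) = √226 (V(N) = √(4 + 222) = √226)
V(73) + g(R) = √226 + (-4 - 6*(-681)) = √226 + (-4 + 4086) = √226 + 4082 = 4082 + √226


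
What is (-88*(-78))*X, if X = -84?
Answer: -576576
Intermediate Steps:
(-88*(-78))*X = -88*(-78)*(-84) = 6864*(-84) = -576576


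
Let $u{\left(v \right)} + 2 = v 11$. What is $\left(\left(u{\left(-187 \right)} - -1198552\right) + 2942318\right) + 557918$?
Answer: $4696729$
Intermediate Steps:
$u{\left(v \right)} = -2 + 11 v$ ($u{\left(v \right)} = -2 + v 11 = -2 + 11 v$)
$\left(\left(u{\left(-187 \right)} - -1198552\right) + 2942318\right) + 557918 = \left(\left(\left(-2 + 11 \left(-187\right)\right) - -1198552\right) + 2942318\right) + 557918 = \left(\left(\left(-2 - 2057\right) + 1198552\right) + 2942318\right) + 557918 = \left(\left(-2059 + 1198552\right) + 2942318\right) + 557918 = \left(1196493 + 2942318\right) + 557918 = 4138811 + 557918 = 4696729$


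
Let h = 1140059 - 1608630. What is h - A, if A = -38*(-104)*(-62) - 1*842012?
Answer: 618465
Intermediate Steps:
A = -1087036 (A = 3952*(-62) - 842012 = -245024 - 842012 = -1087036)
h = -468571
h - A = -468571 - 1*(-1087036) = -468571 + 1087036 = 618465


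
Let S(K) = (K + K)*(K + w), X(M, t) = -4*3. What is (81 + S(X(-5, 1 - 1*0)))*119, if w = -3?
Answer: 52479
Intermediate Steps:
X(M, t) = -12
S(K) = 2*K*(-3 + K) (S(K) = (K + K)*(K - 3) = (2*K)*(-3 + K) = 2*K*(-3 + K))
(81 + S(X(-5, 1 - 1*0)))*119 = (81 + 2*(-12)*(-3 - 12))*119 = (81 + 2*(-12)*(-15))*119 = (81 + 360)*119 = 441*119 = 52479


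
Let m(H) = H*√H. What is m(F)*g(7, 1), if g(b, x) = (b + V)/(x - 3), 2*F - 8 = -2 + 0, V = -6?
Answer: -3*√3/2 ≈ -2.5981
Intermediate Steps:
F = 3 (F = 4 + (-2 + 0)/2 = 4 + (½)*(-2) = 4 - 1 = 3)
m(H) = H^(3/2)
g(b, x) = (-6 + b)/(-3 + x) (g(b, x) = (b - 6)/(x - 3) = (-6 + b)/(-3 + x))
m(F)*g(7, 1) = 3^(3/2)*((-6 + 7)/(-3 + 1)) = (3*√3)*(1/(-2)) = (3*√3)*(-½*1) = (3*√3)*(-½) = -3*√3/2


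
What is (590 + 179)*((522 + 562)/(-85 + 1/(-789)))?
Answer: -328853622/33533 ≈ -9806.9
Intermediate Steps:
(590 + 179)*((522 + 562)/(-85 + 1/(-789))) = 769*(1084/(-85 - 1/789)) = 769*(1084/(-67066/789)) = 769*(1084*(-789/67066)) = 769*(-427638/33533) = -328853622/33533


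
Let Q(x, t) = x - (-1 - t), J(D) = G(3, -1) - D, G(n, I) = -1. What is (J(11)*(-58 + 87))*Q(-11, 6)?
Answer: 1392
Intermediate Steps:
J(D) = -1 - D
Q(x, t) = 1 + t + x (Q(x, t) = x + (1 + t) = 1 + t + x)
(J(11)*(-58 + 87))*Q(-11, 6) = ((-1 - 1*11)*(-58 + 87))*(1 + 6 - 11) = ((-1 - 11)*29)*(-4) = -12*29*(-4) = -348*(-4) = 1392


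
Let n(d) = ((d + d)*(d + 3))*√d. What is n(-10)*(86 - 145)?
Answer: -8260*I*√10 ≈ -26120.0*I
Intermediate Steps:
n(d) = 2*d^(3/2)*(3 + d) (n(d) = ((2*d)*(3 + d))*√d = (2*d*(3 + d))*√d = 2*d^(3/2)*(3 + d))
n(-10)*(86 - 145) = (2*(-10)^(3/2)*(3 - 10))*(86 - 145) = (2*(-10*I*√10)*(-7))*(-59) = (140*I*√10)*(-59) = -8260*I*√10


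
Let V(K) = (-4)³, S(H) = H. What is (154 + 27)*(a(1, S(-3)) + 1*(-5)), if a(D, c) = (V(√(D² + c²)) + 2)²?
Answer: 694859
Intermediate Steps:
V(K) = -64
a(D, c) = 3844 (a(D, c) = (-64 + 2)² = (-62)² = 3844)
(154 + 27)*(a(1, S(-3)) + 1*(-5)) = (154 + 27)*(3844 + 1*(-5)) = 181*(3844 - 5) = 181*3839 = 694859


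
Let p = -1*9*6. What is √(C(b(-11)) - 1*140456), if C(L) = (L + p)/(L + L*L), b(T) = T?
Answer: I*√67980990/22 ≈ 374.78*I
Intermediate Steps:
p = -54 (p = -9*6 = -54)
C(L) = (-54 + L)/(L + L²) (C(L) = (L - 54)/(L + L*L) = (-54 + L)/(L + L²))
√(C(b(-11)) - 1*140456) = √((-54 - 11)/((-11)*(1 - 11)) - 1*140456) = √(-1/11*(-65)/(-10) - 140456) = √(-1/11*(-⅒)*(-65) - 140456) = √(-13/22 - 140456) = √(-3090045/22) = I*√67980990/22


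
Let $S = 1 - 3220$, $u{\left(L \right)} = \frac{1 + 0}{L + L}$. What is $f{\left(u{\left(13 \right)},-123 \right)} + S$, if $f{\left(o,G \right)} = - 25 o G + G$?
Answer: $- \frac{83817}{26} \approx -3223.7$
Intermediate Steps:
$u{\left(L \right)} = \frac{1}{2 L}$ ($u{\left(L \right)} = 1 \frac{1}{2 L} = \frac{1}{2 L}$)
$f{\left(o,G \right)} = G - 25 G o$ ($f{\left(o,G \right)} = - 25 G o + G = G - 25 G o$)
$S = -3219$ ($S = 1 - 3220 = -3219$)
$f{\left(u{\left(13 \right)},-123 \right)} + S = - 123 \left(1 - 25 \frac{1}{2 \cdot 13}\right) - 3219 = - 123 \left(1 - 25 \cdot \frac{1}{2} \cdot \frac{1}{13}\right) - 3219 = - 123 \left(1 - \frac{25}{26}\right) - 3219 = \left(-123\right) \frac{1}{26} - 3219 = - \frac{123}{26} - 3219 = - \frac{83817}{26}$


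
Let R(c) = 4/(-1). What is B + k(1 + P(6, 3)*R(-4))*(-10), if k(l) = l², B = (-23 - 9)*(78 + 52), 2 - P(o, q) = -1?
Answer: -5370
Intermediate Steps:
R(c) = -4 (R(c) = 4*(-1) = -4)
P(o, q) = 3 (P(o, q) = 2 - 1*(-1) = 2 + 1 = 3)
B = -4160 (B = -32*130 = -4160)
B + k(1 + P(6, 3)*R(-4))*(-10) = -4160 + (1 + 3*(-4))²*(-10) = -4160 + (1 - 12)²*(-10) = -4160 + (-11)²*(-10) = -4160 + 121*(-10) = -4160 - 1210 = -5370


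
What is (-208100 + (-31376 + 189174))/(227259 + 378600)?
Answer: -50302/605859 ≈ -0.083026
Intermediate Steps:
(-208100 + (-31376 + 189174))/(227259 + 378600) = (-208100 + 157798)/605859 = -50302*1/605859 = -50302/605859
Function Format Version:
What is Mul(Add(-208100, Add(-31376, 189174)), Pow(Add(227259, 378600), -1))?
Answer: Rational(-50302, 605859) ≈ -0.083026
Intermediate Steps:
Mul(Add(-208100, Add(-31376, 189174)), Pow(Add(227259, 378600), -1)) = Mul(Add(-208100, 157798), Pow(605859, -1)) = Mul(-50302, Rational(1, 605859)) = Rational(-50302, 605859)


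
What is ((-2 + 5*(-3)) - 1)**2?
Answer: 324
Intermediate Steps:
((-2 + 5*(-3)) - 1)**2 = ((-2 - 15) - 1)**2 = (-17 - 1)**2 = (-18)**2 = 324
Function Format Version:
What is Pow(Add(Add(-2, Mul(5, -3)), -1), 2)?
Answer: 324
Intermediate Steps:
Pow(Add(Add(-2, Mul(5, -3)), -1), 2) = Pow(Add(Add(-2, -15), -1), 2) = Pow(Add(-17, -1), 2) = Pow(-18, 2) = 324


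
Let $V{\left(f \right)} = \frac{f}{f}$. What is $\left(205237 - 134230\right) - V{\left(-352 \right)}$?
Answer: $71006$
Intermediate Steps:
$V{\left(f \right)} = 1$
$\left(205237 - 134230\right) - V{\left(-352 \right)} = \left(205237 - 134230\right) - 1 = 71007 - 1 = 71006$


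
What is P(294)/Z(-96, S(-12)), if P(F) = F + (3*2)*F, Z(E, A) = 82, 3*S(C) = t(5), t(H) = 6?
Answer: 1029/41 ≈ 25.098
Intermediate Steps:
S(C) = 2 (S(C) = (⅓)*6 = 2)
P(F) = 7*F (P(F) = F + 6*F = 7*F)
P(294)/Z(-96, S(-12)) = (7*294)/82 = 2058*(1/82) = 1029/41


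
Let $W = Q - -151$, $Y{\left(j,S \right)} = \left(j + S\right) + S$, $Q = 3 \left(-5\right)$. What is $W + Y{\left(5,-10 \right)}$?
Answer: $121$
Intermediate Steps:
$Q = -15$
$Y{\left(j,S \right)} = j + 2 S$ ($Y{\left(j,S \right)} = \left(S + j\right) + S = j + 2 S$)
$W = 136$ ($W = -15 - -151 = -15 + 151 = 136$)
$W + Y{\left(5,-10 \right)} = 136 + \left(5 + 2 \left(-10\right)\right) = 136 + \left(5 - 20\right) = 136 - 15 = 121$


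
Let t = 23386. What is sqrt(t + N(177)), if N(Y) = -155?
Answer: sqrt(23231) ≈ 152.42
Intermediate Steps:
sqrt(t + N(177)) = sqrt(23386 - 155) = sqrt(23231)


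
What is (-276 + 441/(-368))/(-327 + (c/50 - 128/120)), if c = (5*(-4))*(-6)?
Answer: 306027/359536 ≈ 0.85117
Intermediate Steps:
c = 120 (c = -20*(-6) = 120)
(-276 + 441/(-368))/(-327 + (c/50 - 128/120)) = (-276 + 441/(-368))/(-327 + (120/50 - 128/120)) = (-276 + 441*(-1/368))/(-327 + (120*(1/50) - 128*1/120)) = (-276 - 441/368)/(-327 + (12/5 - 16/15)) = -102009/(368*(-327 + 4/3)) = -102009/(368*(-977/3)) = -102009/368*(-3/977) = 306027/359536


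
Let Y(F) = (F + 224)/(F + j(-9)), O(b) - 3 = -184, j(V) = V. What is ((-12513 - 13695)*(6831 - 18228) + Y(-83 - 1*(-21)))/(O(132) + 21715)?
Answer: 3534528789/254819 ≈ 13871.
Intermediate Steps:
O(b) = -181 (O(b) = 3 - 184 = -181)
Y(F) = (224 + F)/(-9 + F) (Y(F) = (F + 224)/(F - 9) = (224 + F)/(-9 + F))
((-12513 - 13695)*(6831 - 18228) + Y(-83 - 1*(-21)))/(O(132) + 21715) = ((-12513 - 13695)*(6831 - 18228) + (224 + (-83 - 1*(-21)))/(-9 + (-83 - 1*(-21))))/(-181 + 21715) = (-26208*(-11397) + (224 + (-83 + 21))/(-9 + (-83 + 21)))/21534 = (298692576 + (224 - 62)/(-9 - 62))*(1/21534) = (298692576 + 162/(-71))*(1/21534) = (298692576 - 1/71*162)*(1/21534) = (298692576 - 162/71)*(1/21534) = (21207172734/71)*(1/21534) = 3534528789/254819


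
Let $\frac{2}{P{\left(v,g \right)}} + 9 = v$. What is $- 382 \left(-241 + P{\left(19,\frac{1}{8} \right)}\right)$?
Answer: $\frac{459928}{5} \approx 91986.0$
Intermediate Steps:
$P{\left(v,g \right)} = \frac{2}{-9 + v}$
$- 382 \left(-241 + P{\left(19,\frac{1}{8} \right)}\right) = - 382 \left(-241 + \frac{2}{-9 + 19}\right) = - 382 \left(-241 + \frac{2}{10}\right) = - 382 \left(-241 + 2 \cdot \frac{1}{10}\right) = - 382 \left(-241 + \frac{1}{5}\right) = \left(-382\right) \left(- \frac{1204}{5}\right) = \frac{459928}{5}$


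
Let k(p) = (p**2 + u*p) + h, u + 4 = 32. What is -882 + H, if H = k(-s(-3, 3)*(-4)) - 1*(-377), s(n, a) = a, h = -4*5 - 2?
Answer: -47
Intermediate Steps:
h = -22 (h = -20 - 2 = -22)
u = 28 (u = -4 + 32 = 28)
k(p) = -22 + p**2 + 28*p (k(p) = (p**2 + 28*p) - 22 = -22 + p**2 + 28*p)
H = 835 (H = (-22 + (-1*3*(-4))**2 + 28*(-1*3*(-4))) - 1*(-377) = (-22 + (-3*(-4))**2 + 28*(-3*(-4))) + 377 = (-22 + 12**2 + 28*12) + 377 = (-22 + 144 + 336) + 377 = 458 + 377 = 835)
-882 + H = -882 + 835 = -47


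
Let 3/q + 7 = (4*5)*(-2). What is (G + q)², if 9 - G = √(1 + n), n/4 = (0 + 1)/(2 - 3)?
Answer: 169773/2209 - 840*I*√3/47 ≈ 76.855 - 30.956*I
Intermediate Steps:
n = -4 (n = 4*((0 + 1)/(2 - 3)) = 4*(1/(-1)) = 4*(1*(-1)) = 4*(-1) = -4)
G = 9 - I*√3 (G = 9 - √(1 - 4) = 9 - √(-3) = 9 - I*√3 ≈ 9.0 - 1.732*I)
q = -3/47 (q = 3/(-7 + (4*5)*(-2)) = 3/(-7 + 20*(-2)) = 3/(-7 - 40) = 3/(-47) = 3*(-1/47) = -3/47 ≈ -0.063830)
(G + q)² = ((9 - I*√3) - 3/47)² = (420/47 - I*√3)²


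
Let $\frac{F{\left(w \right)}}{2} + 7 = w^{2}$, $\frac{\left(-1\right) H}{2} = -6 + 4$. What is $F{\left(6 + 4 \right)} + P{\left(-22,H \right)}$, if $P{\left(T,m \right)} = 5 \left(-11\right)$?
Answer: $131$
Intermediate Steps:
$H = 4$ ($H = - 2 \left(-6 + 4\right) = \left(-2\right) \left(-2\right) = 4$)
$P{\left(T,m \right)} = -55$
$F{\left(w \right)} = -14 + 2 w^{2}$
$F{\left(6 + 4 \right)} + P{\left(-22,H \right)} = \left(-14 + 2 \left(6 + 4\right)^{2}\right) - 55 = \left(-14 + 2 \cdot 10^{2}\right) - 55 = \left(-14 + 2 \cdot 100\right) - 55 = \left(-14 + 200\right) - 55 = 186 - 55 = 131$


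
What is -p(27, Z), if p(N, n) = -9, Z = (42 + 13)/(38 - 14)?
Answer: 9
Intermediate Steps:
Z = 55/24 ≈ 2.2917
-p(27, Z) = -1*(-9) = 9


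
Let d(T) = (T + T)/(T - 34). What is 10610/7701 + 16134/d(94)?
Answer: 1864217680/361947 ≈ 5150.5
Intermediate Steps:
d(T) = 2*T/(-34 + T) (d(T) = (2*T)/(-34 + T) = 2*T/(-34 + T))
10610/7701 + 16134/d(94) = 10610/7701 + 16134/((2*94/(-34 + 94))) = 10610*(1/7701) + 16134/((2*94/60)) = 10610/7701 + 16134/((2*94*(1/60))) = 10610/7701 + 16134/(47/15) = 10610/7701 + 16134*(15/47) = 10610/7701 + 242010/47 = 1864217680/361947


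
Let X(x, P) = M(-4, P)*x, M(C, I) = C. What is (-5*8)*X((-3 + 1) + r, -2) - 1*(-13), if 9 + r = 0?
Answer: -1747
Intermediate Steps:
r = -9 (r = -9 + 0 = -9)
X(x, P) = -4*x
(-5*8)*X((-3 + 1) + r, -2) - 1*(-13) = (-5*8)*(-4*((-3 + 1) - 9)) - 1*(-13) = -(-160)*(-2 - 9) + 13 = -(-160)*(-11) + 13 = -40*44 + 13 = -1760 + 13 = -1747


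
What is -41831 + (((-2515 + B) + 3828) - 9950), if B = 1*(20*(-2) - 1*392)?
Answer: -50900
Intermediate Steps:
B = -432 (B = 1*(-40 - 392) = 1*(-432) = -432)
-41831 + (((-2515 + B) + 3828) - 9950) = -41831 + (((-2515 - 432) + 3828) - 9950) = -41831 + ((-2947 + 3828) - 9950) = -41831 + (881 - 9950) = -41831 - 9069 = -50900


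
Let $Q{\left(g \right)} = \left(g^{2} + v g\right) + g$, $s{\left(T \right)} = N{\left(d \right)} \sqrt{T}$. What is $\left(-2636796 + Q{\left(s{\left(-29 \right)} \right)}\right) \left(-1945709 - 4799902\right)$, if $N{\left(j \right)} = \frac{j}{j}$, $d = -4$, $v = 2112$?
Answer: $17786995725075 - 14253476043 i \sqrt{29} \approx 1.7787 \cdot 10^{13} - 7.6757 \cdot 10^{10} i$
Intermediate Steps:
$N{\left(j \right)} = 1$
$s{\left(T \right)} = \sqrt{T}$ ($s{\left(T \right)} = 1 \sqrt{T} = \sqrt{T}$)
$Q{\left(g \right)} = g^{2} + 2113 g$ ($Q{\left(g \right)} = \left(g^{2} + 2112 g\right) + g = g^{2} + 2113 g$)
$\left(-2636796 + Q{\left(s{\left(-29 \right)} \right)}\right) \left(-1945709 - 4799902\right) = \left(-2636796 + \sqrt{-29} \left(2113 + \sqrt{-29}\right)\right) \left(-1945709 - 4799902\right) = \left(-2636796 + i \sqrt{29} \left(2113 + i \sqrt{29}\right)\right) \left(-6745611\right) = 17786800102356 - 6745611 i \sqrt{29} \left(2113 + i \sqrt{29}\right)$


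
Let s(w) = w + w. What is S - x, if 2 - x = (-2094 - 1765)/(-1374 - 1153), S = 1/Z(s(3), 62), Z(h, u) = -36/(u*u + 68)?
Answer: -827387/7581 ≈ -109.14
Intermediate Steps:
s(w) = 2*w
Z(h, u) = -36/(68 + u²) (Z(h, u) = -36/(u² + 68) = -36/(68 + u²))
S = -326/3 (S = 1/(-36/(68 + 62²)) = 1/(-36/(68 + 3844)) = 1/(-36/3912) = 1/(-36*1/3912) = 1/(-3/326) = -326/3 ≈ -108.67)
x = 1195/2527 (x = 2 - (-2094 - 1765)/(-1374 - 1153) = 2 - (-3859)/(-2527) = 2 - (-3859)*(-1)/2527 = 2 - 1*3859/2527 = 2 - 3859/2527 = 1195/2527 ≈ 0.47289)
S - x = -326/3 - 1*1195/2527 = -326/3 - 1195/2527 = -827387/7581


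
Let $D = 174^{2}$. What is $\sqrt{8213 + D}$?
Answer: $\sqrt{38489} \approx 196.19$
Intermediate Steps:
$D = 30276$
$\sqrt{8213 + D} = \sqrt{8213 + 30276} = \sqrt{38489}$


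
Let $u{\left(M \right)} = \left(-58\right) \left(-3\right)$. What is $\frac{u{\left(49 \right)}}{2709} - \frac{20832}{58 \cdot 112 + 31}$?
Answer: $- \frac{18432730}{5893881} \approx -3.1274$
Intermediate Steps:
$u{\left(M \right)} = 174$
$\frac{u{\left(49 \right)}}{2709} - \frac{20832}{58 \cdot 112 + 31} = \frac{174}{2709} - \frac{20832}{58 \cdot 112 + 31} = 174 \cdot \frac{1}{2709} - \frac{20832}{6496 + 31} = \frac{58}{903} - \frac{20832}{6527} = - \frac{18432730}{5893881}$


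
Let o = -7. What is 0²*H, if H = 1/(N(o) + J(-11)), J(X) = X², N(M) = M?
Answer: 0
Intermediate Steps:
H = 1/114 (H = 1/(-7 + (-11)²) = 1/(-7 + 121) = 1/114 ≈ 0.0087719)
0²*H = 0²*(1/114) = 0*(1/114) = 0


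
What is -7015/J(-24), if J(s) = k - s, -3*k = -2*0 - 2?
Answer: -21045/74 ≈ -284.39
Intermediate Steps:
k = ⅔ (k = -(-2*0 - 2)/3 = -(0 - 2)/3 = -⅓*(-2) = ⅔ ≈ 0.66667)
J(s) = ⅔ - s
-7015/J(-24) = -7015/(⅔ - 1*(-24)) = -7015/(⅔ + 24) = -7015/74/3 = -7015*3/74 = -21045/74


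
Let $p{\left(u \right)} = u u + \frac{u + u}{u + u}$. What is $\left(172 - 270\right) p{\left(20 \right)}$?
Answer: $-39298$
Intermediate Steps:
$p{\left(u \right)} = 1 + u^{2}$ ($p{\left(u \right)} = u^{2} + \frac{2 u}{2 u} = u^{2} + 2 u \frac{1}{2 u} = u^{2} + 1 = 1 + u^{2}$)
$\left(172 - 270\right) p{\left(20 \right)} = \left(172 - 270\right) \left(1 + 20^{2}\right) = - 98 \left(1 + 400\right) = \left(-98\right) 401 = -39298$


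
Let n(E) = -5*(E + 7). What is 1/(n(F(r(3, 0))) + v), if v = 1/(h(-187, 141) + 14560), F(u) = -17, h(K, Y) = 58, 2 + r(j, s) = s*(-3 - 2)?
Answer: 14618/730901 ≈ 0.020000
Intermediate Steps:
r(j, s) = -2 - 5*s (r(j, s) = -2 + s*(-3 - 2) = -2 + s*(-5) = -2 - 5*s)
n(E) = -35 - 5*E (n(E) = -5*(7 + E) = -35 - 5*E)
v = 1/14618 (v = 1/(58 + 14560) = 1/14618 ≈ 6.8409e-5)
1/(n(F(r(3, 0))) + v) = 1/((-35 - 5*(-17)) + 1/14618) = 1/((-35 + 85) + 1/14618) = 1/(50 + 1/14618) = 1/(730901/14618) = 14618/730901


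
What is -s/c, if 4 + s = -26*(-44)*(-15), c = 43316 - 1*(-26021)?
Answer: 17164/69337 ≈ 0.24754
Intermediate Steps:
c = 69337 (c = 43316 + 26021 = 69337)
s = -17164 (s = -4 - 26*(-44)*(-15) = -4 + 1144*(-15) = -4 - 17160 = -17164)
-s/c = -(-17164)/69337 = -1*(-17164/69337) = 17164/69337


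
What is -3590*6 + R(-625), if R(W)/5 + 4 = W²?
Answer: 1931565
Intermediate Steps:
R(W) = -20 + 5*W²
-3590*6 + R(-625) = -3590*6 + (-20 + 5*(-625)²) = -21540 + (-20 + 5*390625) = -21540 + (-20 + 1953125) = -21540 + 1953105 = 1931565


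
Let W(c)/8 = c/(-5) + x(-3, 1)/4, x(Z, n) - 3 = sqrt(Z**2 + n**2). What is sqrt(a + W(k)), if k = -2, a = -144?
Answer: sqrt(-3370 + 50*sqrt(10))/5 ≈ 11.335*I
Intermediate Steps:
x(Z, n) = 3 + sqrt(Z**2 + n**2)
W(c) = 6 + 2*sqrt(10) - 8*c/5 (W(c) = 8*(c/(-5) + (3 + sqrt((-3)**2 + 1**2))/4) = 8*(c*(-1/5) + (3 + sqrt(9 + 1))*(1/4)) = 8*(-c/5 + (3 + sqrt(10))*(1/4)) = 8*(-c/5 + (3/4 + sqrt(10)/4)) = 8*(3/4 - c/5 + sqrt(10)/4) = 6 + 2*sqrt(10) - 8*c/5)
sqrt(a + W(k)) = sqrt(-144 + (6 + 2*sqrt(10) - 8/5*(-2))) = sqrt(-144 + (6 + 2*sqrt(10) + 16/5)) = sqrt(-144 + (46/5 + 2*sqrt(10))) = sqrt(-674/5 + 2*sqrt(10))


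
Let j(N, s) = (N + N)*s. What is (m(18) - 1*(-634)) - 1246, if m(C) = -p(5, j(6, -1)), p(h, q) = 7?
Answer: -619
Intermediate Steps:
j(N, s) = 2*N*s (j(N, s) = (2*N)*s = 2*N*s)
m(C) = -7 (m(C) = -1*7 = -7)
(m(18) - 1*(-634)) - 1246 = (-7 - 1*(-634)) - 1246 = (-7 + 634) - 1246 = 627 - 1246 = -619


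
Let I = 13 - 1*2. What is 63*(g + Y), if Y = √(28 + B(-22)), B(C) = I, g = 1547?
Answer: 97461 + 63*√39 ≈ 97855.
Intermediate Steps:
I = 11 (I = 13 - 2 = 11)
B(C) = 11
Y = √39 (Y = √(28 + 11) = √39 ≈ 6.2450)
63*(g + Y) = 63*(1547 + √39) = 97461 + 63*√39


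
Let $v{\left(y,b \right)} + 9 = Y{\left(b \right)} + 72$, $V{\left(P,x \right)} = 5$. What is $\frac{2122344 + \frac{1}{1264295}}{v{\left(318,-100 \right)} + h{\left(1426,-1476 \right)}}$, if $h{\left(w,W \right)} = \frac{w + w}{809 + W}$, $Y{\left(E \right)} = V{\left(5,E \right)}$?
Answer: $\frac{77814798316949}{2336417160} \approx 33305.0$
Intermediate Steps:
$Y{\left(E \right)} = 5$
$h{\left(w,W \right)} = \frac{2 w}{809 + W}$
$v{\left(y,b \right)} = 68$ ($v{\left(y,b \right)} = -9 + \left(5 + 72\right) = -9 + 77 = 68$)
$\frac{2122344 + \frac{1}{1264295}}{v{\left(318,-100 \right)} + h{\left(1426,-1476 \right)}} = \frac{2122344 + \frac{1}{1264295}}{68 + 2 \cdot 1426 \frac{1}{809 - 1476}} = \frac{2122344 + \frac{1}{1264295}}{68 + 2 \cdot 1426 \frac{1}{-667}} = \frac{2683268907481}{1264295 \left(68 + 2 \cdot 1426 \left(- \frac{1}{667}\right)\right)} = \frac{2683268907481}{1264295 \left(68 - \frac{124}{29}\right)} = \frac{2683268907481}{1264295 \cdot \frac{1848}{29}} = \frac{2683268907481}{1264295} \cdot \frac{29}{1848} = \frac{77814798316949}{2336417160}$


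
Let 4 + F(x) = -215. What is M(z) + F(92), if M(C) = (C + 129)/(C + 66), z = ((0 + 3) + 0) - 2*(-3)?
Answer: -5429/25 ≈ -217.16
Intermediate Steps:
F(x) = -219 (F(x) = -4 - 215 = -219)
z = 9 (z = (3 + 0) + 6 = 3 + 6 = 9)
M(C) = (129 + C)/(66 + C)
M(z) + F(92) = (129 + 9)/(66 + 9) - 219 = 138/75 - 219 = (1/75)*138 - 219 = 46/25 - 219 = -5429/25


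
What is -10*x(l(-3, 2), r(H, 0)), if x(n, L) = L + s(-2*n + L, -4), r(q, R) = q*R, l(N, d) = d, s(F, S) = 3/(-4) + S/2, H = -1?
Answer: 55/2 ≈ 27.500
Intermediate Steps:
s(F, S) = -¾ + S/2 (s(F, S) = 3*(-¼) + S*(½) = -¾ + S/2)
r(q, R) = R*q
x(n, L) = -11/4 + L (x(n, L) = L + (-¾ + (½)*(-4)) = L + (-¾ - 2) = L - 11/4 = -11/4 + L)
-10*x(l(-3, 2), r(H, 0)) = -10*(-11/4 + 0*(-1)) = -10*(-11/4 + 0) = -10*(-11/4) = 55/2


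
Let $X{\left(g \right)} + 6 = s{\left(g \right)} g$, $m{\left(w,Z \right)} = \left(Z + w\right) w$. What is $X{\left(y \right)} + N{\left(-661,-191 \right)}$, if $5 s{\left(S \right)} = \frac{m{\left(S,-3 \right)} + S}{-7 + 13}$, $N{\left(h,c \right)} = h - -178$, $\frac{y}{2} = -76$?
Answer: $- \frac{1786343}{15} \approx -1.1909 \cdot 10^{5}$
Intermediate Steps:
$y = -152$ ($y = 2 \left(-76\right) = -152$)
$N{\left(h,c \right)} = 178 + h$ ($N{\left(h,c \right)} = h + 178 = 178 + h$)
$m{\left(w,Z \right)} = w \left(Z + w\right)$
$s{\left(S \right)} = \frac{S}{30} + \frac{S \left(-3 + S\right)}{30}$ ($s{\left(S \right)} = \frac{\left(S \left(-3 + S\right) + S\right) \frac{1}{-7 + 13}}{5} = \frac{\left(S + S \left(-3 + S\right)\right) \frac{1}{6}}{5} = \frac{\frac{S}{6} + \frac{S \left(-3 + S\right)}{6}}{5} = \frac{S}{30} + \frac{S \left(-3 + S\right)}{30}$)
$X{\left(g \right)} = -6 + \frac{g^{2} \left(-2 + g\right)}{30}$ ($X{\left(g \right)} = -6 + \frac{g \left(-2 + g\right)}{30} g = -6 + \frac{g^{2} \left(-2 + g\right)}{30}$)
$X{\left(y \right)} + N{\left(-661,-191 \right)} = \left(-6 + \frac{\left(-152\right)^{2} \left(-2 - 152\right)}{30}\right) + \left(178 - 661\right) = \left(-6 + \frac{1}{30} \cdot 23104 \left(-154\right)\right) - 483 = \left(-6 - \frac{1779008}{15}\right) - 483 = - \frac{1779098}{15} - 483 = - \frac{1786343}{15}$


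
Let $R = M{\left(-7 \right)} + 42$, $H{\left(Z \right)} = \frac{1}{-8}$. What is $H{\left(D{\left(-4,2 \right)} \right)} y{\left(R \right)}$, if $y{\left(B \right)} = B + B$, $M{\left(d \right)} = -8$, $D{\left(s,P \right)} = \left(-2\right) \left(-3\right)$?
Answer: $- \frac{17}{2} \approx -8.5$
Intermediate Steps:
$D{\left(s,P \right)} = 6$
$H{\left(Z \right)} = - \frac{1}{8}$
$R = 34$ ($R = -8 + 42 = 34$)
$y{\left(B \right)} = 2 B$
$H{\left(D{\left(-4,2 \right)} \right)} y{\left(R \right)} = - \frac{2 \cdot 34}{8} = \left(- \frac{1}{8}\right) 68 = - \frac{17}{2}$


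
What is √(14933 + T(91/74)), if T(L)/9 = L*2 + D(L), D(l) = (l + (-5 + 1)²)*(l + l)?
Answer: √83982770/74 ≈ 123.84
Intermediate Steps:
D(l) = 2*l*(16 + l) (D(l) = (l + (-4)²)*(2*l) = (l + 16)*(2*l) = (16 + l)*(2*l) = 2*l*(16 + l))
T(L) = 18*L + 18*L*(16 + L) (T(L) = 9*(L*2 + 2*L*(16 + L)) = 9*(2*L + 2*L*(16 + L)) = 18*L + 18*L*(16 + L))
√(14933 + T(91/74)) = √(14933 + 18*(91/74)*(17 + 91/74)) = √(14933 + 18*(91/74)*(1349/74)) = √(14933 + 1104831/2738) = √(41991385/2738) = √83982770/74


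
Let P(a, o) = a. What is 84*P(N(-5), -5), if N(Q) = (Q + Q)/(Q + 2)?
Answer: 280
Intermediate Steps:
N(Q) = 2*Q/(2 + Q) (N(Q) = (2*Q)/(2 + Q) = 2*Q/(2 + Q))
84*P(N(-5), -5) = 84*(2*(-5)/(2 - 5)) = 84*(2*(-5)/(-3)) = 84*(2*(-5)*(-⅓)) = 84*(10/3) = 280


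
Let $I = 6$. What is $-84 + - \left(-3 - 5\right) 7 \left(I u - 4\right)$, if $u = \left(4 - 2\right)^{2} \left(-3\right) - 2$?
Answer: $-5012$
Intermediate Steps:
$u = -14$ ($u = 2^{2} \left(-3\right) - 2 = 4 \left(-3\right) - 2 = -12 - 2 = -14$)
$-84 + - \left(-3 - 5\right) 7 \left(I u - 4\right) = -84 + - \left(-3 - 5\right) 7 \left(6 \left(-14\right) - 4\right) = -84 + - \left(-8\right) 7 \left(-84 - 4\right) = -84 + \left(-1\right) \left(-56\right) \left(-88\right) = -84 + 56 \left(-88\right) = -84 - 4928 = -5012$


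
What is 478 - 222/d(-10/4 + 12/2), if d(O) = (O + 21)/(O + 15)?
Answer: 15208/49 ≈ 310.37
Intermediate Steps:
d(O) = (21 + O)/(15 + O)
478 - 222/d(-10/4 + 12/2) = 478 - 222/((21 + (-10/4 + 12/2))/(15 + (-10/4 + 12/2))) = 478 - 222/((21 + (-10*¼ + 12*(½)))/(15 + (-10*¼ + 12*(½)))) = 478 - 222/((21 + (-5/2 + 6))/(15 + (-5/2 + 6))) = 478 - 222/((21 + 7/2)/(15 + 7/2)) = 478 - 222/((49/2)/(37/2)) = 478 - 222/((2/37)*(49/2)) = 478 - 222/49/37 = 478 - 222*37/49 = 478 - 1*8214/49 = 478 - 8214/49 = 15208/49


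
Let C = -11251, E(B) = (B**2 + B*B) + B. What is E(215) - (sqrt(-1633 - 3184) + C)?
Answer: 103916 - I*sqrt(4817) ≈ 1.0392e+5 - 69.405*I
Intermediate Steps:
E(B) = B + 2*B**2 (E(B) = (B**2 + B**2) + B = 2*B**2 + B = B + 2*B**2)
E(215) - (sqrt(-1633 - 3184) + C) = 215*(1 + 2*215) - (sqrt(-1633 - 3184) - 11251) = 215*(1 + 430) - (sqrt(-4817) - 11251) = 215*431 - (I*sqrt(4817) - 11251) = 92665 - (-11251 + I*sqrt(4817)) = 92665 + (11251 - I*sqrt(4817)) = 103916 - I*sqrt(4817)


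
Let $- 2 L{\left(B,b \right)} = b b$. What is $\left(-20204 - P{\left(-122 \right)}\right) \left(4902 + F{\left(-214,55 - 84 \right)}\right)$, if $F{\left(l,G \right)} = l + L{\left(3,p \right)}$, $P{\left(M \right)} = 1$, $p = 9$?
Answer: $- \frac{187805475}{2} \approx -9.3903 \cdot 10^{7}$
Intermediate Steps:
$L{\left(B,b \right)} = - \frac{b^{2}}{2}$ ($L{\left(B,b \right)} = - \frac{b b}{2} = - \frac{b^{2}}{2}$)
$F{\left(l,G \right)} = - \frac{81}{2} + l$ ($F{\left(l,G \right)} = l - \frac{9^{2}}{2} = l - \frac{81}{2} = - \frac{81}{2} + l$)
$\left(-20204 - P{\left(-122 \right)}\right) \left(4902 + F{\left(-214,55 - 84 \right)}\right) = \left(-20204 - 1\right) \left(4902 - \frac{509}{2}\right) = \left(-20205\right) \frac{9295}{2} = - \frac{187805475}{2}$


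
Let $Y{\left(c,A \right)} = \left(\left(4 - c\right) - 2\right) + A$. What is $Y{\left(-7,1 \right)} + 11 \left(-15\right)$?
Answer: $-155$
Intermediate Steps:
$Y{\left(c,A \right)} = 2 + A - c$ ($Y{\left(c,A \right)} = \left(2 - c\right) + A = 2 + A - c$)
$Y{\left(-7,1 \right)} + 11 \left(-15\right) = \left(2 + 1 - -7\right) + 11 \left(-15\right) = \left(2 + 1 + 7\right) - 165 = 10 - 165 = -155$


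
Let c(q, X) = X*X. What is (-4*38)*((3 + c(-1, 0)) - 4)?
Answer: 152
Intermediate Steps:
c(q, X) = X**2
(-4*38)*((3 + c(-1, 0)) - 4) = (-4*38)*((3 + 0**2) - 4) = -152*((3 + 0) - 4) = -152*(3 - 4) = -152*(-1) = 152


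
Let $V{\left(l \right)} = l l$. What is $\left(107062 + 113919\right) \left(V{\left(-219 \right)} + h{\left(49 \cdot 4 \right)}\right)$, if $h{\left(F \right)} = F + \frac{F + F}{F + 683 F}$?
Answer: $\frac{3639489670795}{342} \approx 1.0642 \cdot 10^{10}$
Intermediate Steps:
$V{\left(l \right)} = l^{2}$
$h{\left(F \right)} = \frac{1}{342} + F$ ($h{\left(F \right)} = F + \frac{2 F}{684 F} = F + 2 F \frac{1}{684 F} = F + \frac{1}{342} = \frac{1}{342} + F$)
$\left(107062 + 113919\right) \left(V{\left(-219 \right)} + h{\left(49 \cdot 4 \right)}\right) = \left(107062 + 113919\right) \left(\left(-219\right)^{2} + \left(\frac{1}{342} + 49 \cdot 4\right)\right) = 220981 \left(47961 + \left(\frac{1}{342} + 196\right)\right) = 220981 \left(47961 + \frac{67033}{342}\right) = 220981 \cdot \frac{16469695}{342} = \frac{3639489670795}{342}$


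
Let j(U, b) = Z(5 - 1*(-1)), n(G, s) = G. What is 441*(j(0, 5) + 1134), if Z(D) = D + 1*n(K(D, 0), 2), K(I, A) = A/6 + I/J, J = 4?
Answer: 1006803/2 ≈ 5.0340e+5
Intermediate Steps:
K(I, A) = I/4 + A/6 (K(I, A) = A/6 + I/4 = I/4 + A/6)
Z(D) = 5*D/4 (Z(D) = D + 1*(D/4 + (⅙)*0) = D + 1*(D/4 + 0) = D + 1*(D/4) = D + D/4 = 5*D/4)
j(U, b) = 15/2 (j(U, b) = 5*(5 - 1*(-1))/4 = 5*(5 + 1)/4 = (5/4)*6 = 15/2)
441*(j(0, 5) + 1134) = 441*(15/2 + 1134) = 441*(2283/2) = 1006803/2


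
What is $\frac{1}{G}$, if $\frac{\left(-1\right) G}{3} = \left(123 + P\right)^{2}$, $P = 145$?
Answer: $- \frac{1}{215472} \approx -4.641 \cdot 10^{-6}$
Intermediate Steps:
$G = -215472$ ($G = - 3 \left(123 + 145\right)^{2} = - 3 \cdot 268^{2} = \left(-3\right) 71824 = -215472$)
$\frac{1}{G} = \frac{1}{-215472} = - \frac{1}{215472}$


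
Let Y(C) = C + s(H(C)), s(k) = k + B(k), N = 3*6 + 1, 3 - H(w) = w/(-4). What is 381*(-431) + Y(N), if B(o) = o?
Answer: -328353/2 ≈ -1.6418e+5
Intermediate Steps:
H(w) = 3 + w/4 (H(w) = 3 - w/(-4) = 3 - w*(-1)/4 = 3 - (-1)*w/4 = 3 + w/4)
N = 19 (N = 18 + 1 = 19)
s(k) = 2*k (s(k) = k + k = 2*k)
Y(C) = 6 + 3*C/2 (Y(C) = C + 2*(3 + C/4) = C + (6 + C/2) = 6 + 3*C/2)
381*(-431) + Y(N) = 381*(-431) + (6 + (3/2)*19) = -164211 + (6 + 57/2) = -164211 + 69/2 = -328353/2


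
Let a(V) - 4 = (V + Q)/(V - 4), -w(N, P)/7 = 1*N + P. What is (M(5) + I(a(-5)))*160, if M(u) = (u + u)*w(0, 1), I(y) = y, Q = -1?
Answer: -31360/3 ≈ -10453.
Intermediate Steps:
w(N, P) = -7*N - 7*P (w(N, P) = -7*(1*N + P) = -7*(N + P) = -7*N - 7*P)
a(V) = 4 + (-1 + V)/(-4 + V) (a(V) = 4 + (V - 1)/(V - 4) = 4 + (-1 + V)/(-4 + V))
M(u) = -14*u (M(u) = (u + u)*(-7*0 - 7*1) = (2*u)*(0 - 7) = (2*u)*(-7) = -14*u)
(M(5) + I(a(-5)))*160 = (-14*5 + (-17 + 5*(-5))/(-4 - 5))*160 = (-70 + (-17 - 25)/(-9))*160 = (-70 - ⅑*(-42))*160 = (-70 + 14/3)*160 = -196/3*160 = -31360/3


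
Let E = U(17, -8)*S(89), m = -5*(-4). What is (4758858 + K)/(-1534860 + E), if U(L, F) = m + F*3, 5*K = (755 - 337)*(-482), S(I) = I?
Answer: -11796407/3838040 ≈ -3.0736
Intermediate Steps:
m = 20
K = -201476/5 (K = ((755 - 337)*(-482))/5 = (418*(-482))/5 = (⅕)*(-201476) = -201476/5 ≈ -40295.)
U(L, F) = 20 + 3*F (U(L, F) = 20 + F*3 = 20 + 3*F)
E = -356 (E = (20 + 3*(-8))*89 = (20 - 24)*89 = -4*89 = -356)
(4758858 + K)/(-1534860 + E) = (4758858 - 201476/5)/(-1534860 - 356) = (23592814/5)/(-1535216) = (23592814/5)*(-1/1535216) = -11796407/3838040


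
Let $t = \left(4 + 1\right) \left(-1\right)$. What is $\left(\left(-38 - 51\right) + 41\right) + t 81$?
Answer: $-453$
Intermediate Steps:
$t = -5$ ($t = 5 \left(-1\right) = -5$)
$\left(\left(-38 - 51\right) + 41\right) + t 81 = \left(\left(-38 - 51\right) + 41\right) - 405 = \left(-89 + 41\right) - 405 = -48 - 405 = -453$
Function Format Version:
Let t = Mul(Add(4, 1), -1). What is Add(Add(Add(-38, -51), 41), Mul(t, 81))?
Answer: -453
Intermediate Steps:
t = -5 (t = Mul(5, -1) = -5)
Add(Add(Add(-38, -51), 41), Mul(t, 81)) = Add(Add(Add(-38, -51), 41), Mul(-5, 81)) = Add(Add(-89, 41), -405) = Add(-48, -405) = -453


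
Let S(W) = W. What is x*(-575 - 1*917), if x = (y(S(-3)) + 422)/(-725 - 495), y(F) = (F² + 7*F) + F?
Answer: 151811/305 ≈ 497.74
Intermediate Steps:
y(F) = F² + 8*F
x = -407/1220 (x = (-3*(8 - 3) + 422)/(-725 - 495) = (-3*5 + 422)/(-1220) = (-15 + 422)*(-1/1220) = 407*(-1/1220) = -407/1220 ≈ -0.33361)
x*(-575 - 1*917) = -407*(-575 - 1*917)/1220 = -407*(-575 - 917)/1220 = -407/1220*(-1492) = 151811/305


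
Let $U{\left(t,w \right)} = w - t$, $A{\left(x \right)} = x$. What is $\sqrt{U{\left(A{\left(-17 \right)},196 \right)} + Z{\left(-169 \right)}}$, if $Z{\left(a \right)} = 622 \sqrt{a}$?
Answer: $\sqrt{213 + 8086 i} \approx 64.427 + 62.753 i$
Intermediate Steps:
$\sqrt{U{\left(A{\left(-17 \right)},196 \right)} + Z{\left(-169 \right)}} = \sqrt{\left(196 - -17\right) + 622 \sqrt{-169}} = \sqrt{\left(196 + 17\right) + 622 \cdot 13 i} = \sqrt{213 + 8086 i}$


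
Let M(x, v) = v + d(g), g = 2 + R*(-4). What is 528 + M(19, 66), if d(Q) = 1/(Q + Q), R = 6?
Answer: 26135/44 ≈ 593.98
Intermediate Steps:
g = -22 (g = 2 + 6*(-4) = 2 - 24 = -22)
d(Q) = 1/(2*Q)
M(x, v) = -1/44 + v (M(x, v) = v + (½)/(-22) = v + (½)*(-1/22) = v - 1/44 = -1/44 + v)
528 + M(19, 66) = 528 + (-1/44 + 66) = 528 + 2903/44 = 26135/44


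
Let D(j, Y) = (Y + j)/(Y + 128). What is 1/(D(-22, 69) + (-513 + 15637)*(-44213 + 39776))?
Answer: -197/13219721989 ≈ -1.4902e-8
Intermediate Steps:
D(j, Y) = (Y + j)/(128 + Y)
1/(D(-22, 69) + (-513 + 15637)*(-44213 + 39776)) = 1/((69 - 22)/(128 + 69) + (-513 + 15637)*(-44213 + 39776)) = 1/(47/197 + 15124*(-4437)) = 1/((1/197)*47 - 67105188) = 1/(47/197 - 67105188) = 1/(-13219721989/197) = -197/13219721989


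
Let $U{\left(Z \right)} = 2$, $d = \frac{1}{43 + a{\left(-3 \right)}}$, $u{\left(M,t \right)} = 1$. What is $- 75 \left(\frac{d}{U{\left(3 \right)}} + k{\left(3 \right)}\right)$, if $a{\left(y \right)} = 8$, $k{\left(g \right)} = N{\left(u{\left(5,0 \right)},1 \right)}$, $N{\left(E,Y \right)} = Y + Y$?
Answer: $- \frac{5125}{34} \approx -150.74$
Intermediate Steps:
$N{\left(E,Y \right)} = 2 Y$
$k{\left(g \right)} = 2$ ($k{\left(g \right)} = 2 \cdot 1 = 2$)
$d = \frac{1}{51}$ ($d = \frac{1}{43 + 8} = \frac{1}{51} \approx 0.019608$)
$- 75 \left(\frac{d}{U{\left(3 \right)}} + k{\left(3 \right)}\right) = - 75 \left(\frac{1}{51 \cdot 2} + 2\right) = - 75 \left(\frac{1}{51} \cdot \frac{1}{2} + 2\right) = - 75 \left(\frac{1}{102} + 2\right) = \left(-75\right) \frac{205}{102} = - \frac{5125}{34}$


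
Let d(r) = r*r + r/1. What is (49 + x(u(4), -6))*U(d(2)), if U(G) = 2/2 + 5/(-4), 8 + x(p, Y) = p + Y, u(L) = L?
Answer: -39/4 ≈ -9.7500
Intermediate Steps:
d(r) = r + r² (d(r) = r² + r*1 = r² + r = r + r²)
x(p, Y) = -8 + Y + p (x(p, Y) = -8 + (p + Y) = -8 + (Y + p) = -8 + Y + p)
U(G) = -¼ (U(G) = 2*(½) + 5*(-¼) = 1 - 5/4 = -¼)
(49 + x(u(4), -6))*U(d(2)) = (49 + (-8 - 6 + 4))*(-¼) = (49 - 10)*(-¼) = 39*(-¼) = -39/4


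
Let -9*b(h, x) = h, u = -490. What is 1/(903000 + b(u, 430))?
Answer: 9/8127490 ≈ 1.1074e-6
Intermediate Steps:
b(h, x) = -h/9
1/(903000 + b(u, 430)) = 1/(903000 - 1/9*(-490)) = 1/(903000 + 490/9) = 1/(8127490/9) = 9/8127490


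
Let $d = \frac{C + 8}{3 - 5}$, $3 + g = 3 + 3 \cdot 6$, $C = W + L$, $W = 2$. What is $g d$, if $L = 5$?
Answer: $-135$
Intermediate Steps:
$C = 7$ ($C = 2 + 5 = 7$)
$g = 18$ ($g = -3 + \left(3 + 3 \cdot 6\right) = -3 + \left(3 + 18\right) = -3 + 21 = 18$)
$d = - \frac{15}{2}$ ($d = \frac{7 + 8}{3 - 5} = \frac{15}{-2} = 15 \left(- \frac{1}{2}\right) = - \frac{15}{2} \approx -7.5$)
$g d = 18 \left(- \frac{15}{2}\right) = -135$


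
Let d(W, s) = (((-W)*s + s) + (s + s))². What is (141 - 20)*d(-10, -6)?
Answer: 736164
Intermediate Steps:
d(W, s) = (3*s - W*s)² (d(W, s) = ((-W*s + s) + 2*s)² = ((s - W*s) + 2*s)² = (3*s - W*s)²)
(141 - 20)*d(-10, -6) = (141 - 20)*((-6)²*(-3 - 10)²) = 121*(36*(-13)²) = 121*(36*169) = 121*6084 = 736164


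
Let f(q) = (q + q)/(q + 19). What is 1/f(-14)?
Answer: -5/28 ≈ -0.17857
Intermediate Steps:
f(q) = 2*q/(19 + q) (f(q) = (2*q)/(19 + q) = 2*q/(19 + q))
1/f(-14) = 1/(2*(-14)/(19 - 14)) = 1/(2*(-14)/5) = 1/(2*(-14)*(⅕)) = 1/(-28/5) = -5/28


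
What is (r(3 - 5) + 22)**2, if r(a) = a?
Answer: 400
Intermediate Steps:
(r(3 - 5) + 22)**2 = ((3 - 5) + 22)**2 = (-2 + 22)**2 = 20**2 = 400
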